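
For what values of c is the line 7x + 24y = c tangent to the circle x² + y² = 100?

c = −250 or c = 250

Tangency holds when the distance from the centre (0, 0) to the line equals the radius 10:
|7·0 + 24·0 − c| / √625 = 10
|c| = 10·25, so c = 250 or c = −250.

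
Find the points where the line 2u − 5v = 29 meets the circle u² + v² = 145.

Express v = (−29 + 2u)/5 and substitute into the circle:
29u² − 116u − 2784 = 0  ⟹  u² − 4u − 96 = 0
u = 12 or u = −8, giving (12, −1) and (−8, −9).

(−8, −9) and (12, −1)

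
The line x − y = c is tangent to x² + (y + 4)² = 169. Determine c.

c = 4 ± 13√2

For a tangent, require d(centre, line) = r = 13.
|1·0 − 1·(−4) − c| / √2 = 13
|c − (4)| = 13√2.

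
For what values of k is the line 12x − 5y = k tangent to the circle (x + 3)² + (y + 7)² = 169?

k = −170 or k = 168

For a tangent, require d(centre, line) = r = 13.
|12·(−3) − 5·(−7) − k| / √169 = 13
|k − (−1)| = 13·13, so k = 168 or k = −170.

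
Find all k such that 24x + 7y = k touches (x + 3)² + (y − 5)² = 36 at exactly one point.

Tangency holds when the distance from the centre (−3, 5) to the line equals the radius 6:
|24·(−3) + 7·5 − k| / √625 = 6
|k − (−37)| = 6·25, so k = 113 or k = −187.

k = −187 or k = 113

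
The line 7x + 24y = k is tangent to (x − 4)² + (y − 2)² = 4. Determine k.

k = 26 or k = 126

For a tangent, require d(centre, line) = r = 2.
|7·4 + 24·2 − k| / √625 = 2
|k − (76)| = 2·25, so k = 126 or k = 26.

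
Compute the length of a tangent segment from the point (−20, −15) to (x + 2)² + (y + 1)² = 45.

The centre is (−2, −1) and r = 3√5. The square of the distance from P to the centre is 324 + 196 = 520.
The tangent meets the radius at right angles, so tangent² = |PO|² − r² = 520 − 45 = 475.

5√19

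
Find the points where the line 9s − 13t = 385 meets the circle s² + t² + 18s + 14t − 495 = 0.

Substitute t = (−385 + 9s)/13:
250s² − 2250s − 5500 = 0  ⟹  s² − 9s − 22 = 0
s = 11 or s = −2, giving (11, −22) and (−2, −31).

(−2, −31) and (11, −22)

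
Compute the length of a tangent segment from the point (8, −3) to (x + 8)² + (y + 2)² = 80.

With centre O = (−8, −2), |OP|² = 257 and r² = 80.
The tangent meets the radius at right angles, so tangent² = |PO|² − r² = 257 − 80 = 177.

√177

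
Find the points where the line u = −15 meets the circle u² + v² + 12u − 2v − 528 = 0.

The line gives u = −15. Substituting into the circle:
v² − 2v − 483 = 0
v = 23 or v = −21, giving (−15, 23) and (−15, −21).

(−15, −21) and (−15, 23)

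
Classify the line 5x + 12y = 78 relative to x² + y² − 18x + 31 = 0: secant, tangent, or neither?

secant

d² = (5·9 + 12·0 − (78))²/169 = 1089/169; r² = 50.
Since d² < r², the line cuts the circle twice.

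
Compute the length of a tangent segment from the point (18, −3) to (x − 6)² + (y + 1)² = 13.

With centre O = (6, −1), |OP|² = 148 and r² = 13.
The tangent meets the radius at right angles, so tangent² = |PO|² − r² = 148 − 13 = 135.

3√15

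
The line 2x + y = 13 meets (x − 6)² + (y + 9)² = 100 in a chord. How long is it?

Centre (6, −9), r² = 100. Perpendicular distance d from centre to line = |−10| / √5 = 10/√5.
Chord = 2√(r² − d²) = 2·√(80) = 8√5.

8√5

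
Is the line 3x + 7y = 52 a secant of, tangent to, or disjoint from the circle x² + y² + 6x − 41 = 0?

disjoint

d² = (3·(−3) + 7·0 − (52))²/58 = 3721/58; r² = 50.
Since d² > r², the line lies outside the circle.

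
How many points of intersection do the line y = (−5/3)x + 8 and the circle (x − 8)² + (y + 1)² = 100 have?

Substituting the line into the circle gives 34x² − 414x + 405 = 0.
Discriminant = (−414)² − 4·34·(405) = 116316 > 0.
Two real roots: the line is a secant.

2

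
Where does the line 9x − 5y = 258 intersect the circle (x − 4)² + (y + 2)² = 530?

(17, −21) and (27, −3)

Express y = (−258 + 9x)/5 and substitute into the circle:
106x² − 4664x + 48654 = 0  ⟹  x² − 44x + 459 = 0
x = 27 or x = 17, giving (27, −3) and (17, −21).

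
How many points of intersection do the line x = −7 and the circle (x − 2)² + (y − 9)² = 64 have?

0

d² = (1·2 + 0·9 − (−7))² = 81; r² = 64.
Since d² > r², the line lies outside the circle.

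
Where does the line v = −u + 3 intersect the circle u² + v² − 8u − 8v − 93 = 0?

(−6, 9) and (9, −6)

Substitute v = −u + 3:
2u² − 6u − 108 = 0  ⟹  u² − 3u − 54 = 0
u = 9 or u = −6, giving (9, −6) and (−6, 9).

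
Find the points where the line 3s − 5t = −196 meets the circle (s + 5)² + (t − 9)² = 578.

(−22, 26) and (−12, 32)

Express t = (196 + 3s)/5 and substitute into the circle:
34s² + 1156s + 8976 = 0  ⟹  s² + 34s + 264 = 0
s = −12 or s = −22, giving (−12, 32) and (−22, 26).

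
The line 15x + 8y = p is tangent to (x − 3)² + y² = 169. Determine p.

The line touches the circle iff its distance from (3, 0) is 13:
|15·3 + 8·0 − p| / √289 = 13
|p − (45)| = 13·17, so p = 266 or p = −176.

p = −176 or p = 266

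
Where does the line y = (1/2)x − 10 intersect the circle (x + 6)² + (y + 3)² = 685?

Substitute y = (−20 + x)/2:
5x² + 20x − 2400 = 0  ⟹  x² + 4x − 480 = 0
x = 20 or x = −24, giving (20, 0) and (−24, −22).

(−24, −22) and (20, 0)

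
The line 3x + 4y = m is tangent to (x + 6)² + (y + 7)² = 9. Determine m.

m = −61 or m = −31

For a tangent, require d(centre, line) = r = 3.
|3·(−6) + 4·(−7) − m| / √25 = 3
|m − (−46)| = 3·5, so m = −31 or m = −61.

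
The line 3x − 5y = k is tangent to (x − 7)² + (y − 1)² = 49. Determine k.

k = 16 ± 7√34

The line touches the circle iff its distance from (7, 1) is 7:
|3·7 − 5·1 − k| / √34 = 7
|k − (16)| = 7√34.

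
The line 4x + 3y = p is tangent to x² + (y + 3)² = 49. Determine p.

p = −44 or p = 26

Tangency holds when the distance from the centre (0, −3) to the line equals the radius 7:
|4·0 + 3·(−3) − p| / √25 = 7
|p − (−9)| = 7·5, so p = 26 or p = −44.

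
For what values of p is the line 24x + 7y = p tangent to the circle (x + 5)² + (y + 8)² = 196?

p = −526 or p = 174

The line touches the circle iff its distance from (−5, −8) is 14:
|24·(−5) + 7·(−8) − p| / √625 = 14
|p − (−176)| = 14·25, so p = 174 or p = −526.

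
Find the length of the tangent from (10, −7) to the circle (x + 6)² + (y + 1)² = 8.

2√71

The centre is (−6, −1) and r = 2√2. The square of the distance from P to the centre is 256 + 36 = 292.
By the tangent–radius right angle, tangent length = √(|PO|² − r²) = √284 = 2√71.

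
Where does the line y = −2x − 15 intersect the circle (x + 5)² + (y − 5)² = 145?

(−14, 13) and (−4, −7)

Express y = −2x − 15 and substitute into the circle:
5x² + 90x + 280 = 0  ⟹  x² + 18x + 56 = 0
x = −4 or x = −14, giving (−4, −7) and (−14, 13).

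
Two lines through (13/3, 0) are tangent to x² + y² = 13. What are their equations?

3x + 2y = 13 and 3x − 2y = 13

Write the tangent as mx − y + (0 − m·(13/3)) = 0 and set its distance from the centre to √13:
[m·(−13/3) − (0)]² = 13(m² + 1)
4m² − 9 = 0, so m = −3/2 or m = 3/2.
With m = −3/2: 3x + 2y = 13. With m = 3/2: 3x − 2y = 13.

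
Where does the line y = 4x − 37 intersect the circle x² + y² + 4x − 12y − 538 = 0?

Express y = 4x − 37 and substitute into the circle:
17x² − 340x + 1275 = 0  ⟹  x² − 20x + 75 = 0
x = 15 or x = 5, giving (15, 23) and (5, −17).

(5, −17) and (15, 23)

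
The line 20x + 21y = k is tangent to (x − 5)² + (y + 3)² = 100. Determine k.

Tangency holds when the distance from the centre (5, −3) to the line equals the radius 10:
|20·5 + 21·(−3) − k| / √841 = 10
|k − (37)| = 10·29, so k = 327 or k = −253.

k = −253 or k = 327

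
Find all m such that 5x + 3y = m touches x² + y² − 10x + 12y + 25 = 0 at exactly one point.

For a tangent, require d(centre, line) = r = 6.
|5·5 + 3·(−6) − m| / √34 = 6
|m − (7)| = 6√34.

m = 7 ± 6√34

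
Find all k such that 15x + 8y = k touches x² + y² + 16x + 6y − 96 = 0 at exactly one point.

k = −365 or k = 77

The line touches the circle iff its distance from (−8, −3) is 13:
|15·(−8) + 8·(−3) − k| / √289 = 13
|k − (−144)| = 13·17, so k = 77 or k = −365.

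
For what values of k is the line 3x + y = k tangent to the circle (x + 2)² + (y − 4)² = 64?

k = −2 ± 8√10

The line touches the circle iff its distance from (−2, 4) is 8:
|3·(−2) + 1·4 − k| / √10 = 8
|k − (−2)| = 8√10.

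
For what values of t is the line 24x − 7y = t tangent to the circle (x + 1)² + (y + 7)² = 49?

t = −150 or t = 200

For a tangent, require d(centre, line) = r = 7.
|24·(−1) − 7·(−7) − t| / √625 = 7
|t − (25)| = 7·25, so t = 200 or t = −150.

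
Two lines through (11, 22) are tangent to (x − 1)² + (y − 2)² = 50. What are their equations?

A line y − (22) = m(x − (11)) is tangent when its distance from (1, 2) is 5√2:
[m·(−10) − (−20)]² = 50(m² + 1)
m² − 8m + 7 = 0, so m = 7 or m = 1.
Through (11, 22) these give 7x − y = 55 and x − y = −11.

7x − y = 55 and x − y = −11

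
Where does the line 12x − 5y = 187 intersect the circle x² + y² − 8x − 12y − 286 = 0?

(11, −11) and (21, 13)

Express y = (−187 + 12x)/5 and substitute into the circle:
169x² − 5408x + 39039 = 0  ⟹  x² − 32x + 231 = 0
x = 21 or x = 11, giving (21, 13) and (11, −11).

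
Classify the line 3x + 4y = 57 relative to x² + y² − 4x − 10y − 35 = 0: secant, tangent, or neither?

secant

Substituting the line into the circle gives 25x² − 286x + 409 = 0.
Δ = 81796 − 40900 = 40896.
Two real roots: the line is a secant.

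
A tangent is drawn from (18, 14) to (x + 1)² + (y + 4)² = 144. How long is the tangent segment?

√541

Centre (−1, −4), r² = 144. |PO|² = (19)² + (18)² = 685.
By the tangent–radius right angle, tangent length = √(|PO|² − r²) = √541.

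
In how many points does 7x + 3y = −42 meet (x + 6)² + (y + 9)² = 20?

Centre (−6, −9), r² = 20. Distance² from centre to line = (−27)²/58 = 729/58.
Since d² < r², the line cuts the circle twice.

2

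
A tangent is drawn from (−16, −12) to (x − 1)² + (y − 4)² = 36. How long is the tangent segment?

√509

With centre O = (1, 4), |OP|² = 545 and r² = 36.
Power of the point: PT² = |PO|² − r² = 509, so PT = √509.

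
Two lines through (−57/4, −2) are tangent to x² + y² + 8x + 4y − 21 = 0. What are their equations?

4x + 5y = −67 and 4x − 5y = −47

Let a tangent through (−57/4, −2) have slope m. Its distance from (−4, −2) must equal √41:
[m·(41/4) − (0)]² = 41(m² + 1)
25m² − 16 = 0, so m = −4/5 or m = 4/5.
Through (−57/4, −2) these give 4x + 5y = −67 and 4x − 5y = −47.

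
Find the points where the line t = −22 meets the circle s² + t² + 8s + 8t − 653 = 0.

Substitute t = −22:
s² + 8s − 345 = 0
s = 15 or s = −23, giving (15, −22) and (−23, −22).

(−23, −22) and (15, −22)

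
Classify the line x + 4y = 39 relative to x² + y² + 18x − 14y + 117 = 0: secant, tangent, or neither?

Substituting the line into the circle gives 17x² + 266x + 1209 = 0.
Δ = 70756 − 82212 = −11456.
No real roots: the line does not meet the circle.

neither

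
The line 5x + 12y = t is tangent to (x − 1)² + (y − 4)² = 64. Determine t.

The line touches the circle iff its distance from (1, 4) is 8:
|5·1 + 12·4 − t| / √169 = 8
|t − (53)| = 8·13, so t = 157 or t = −51.

t = −51 or t = 157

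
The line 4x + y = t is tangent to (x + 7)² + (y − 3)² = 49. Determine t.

For a tangent, require d(centre, line) = r = 7.
|4·(−7) + 1·3 − t| / √17 = 7
|t − (−25)| = 7√17.

t = −25 ± 7√17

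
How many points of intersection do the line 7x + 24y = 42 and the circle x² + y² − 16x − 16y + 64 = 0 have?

Substituting the line into the circle gives 625x² − 7116x + 22500 = 0.
Discriminant = (−7116)² − 4·625·(22500) = −5612544 < 0.
No real roots: the line does not meet the circle.

0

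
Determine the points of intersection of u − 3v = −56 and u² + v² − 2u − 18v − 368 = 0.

(−20, 12) and (16, 24)

Express v = (56 + u)/3 and substitute into the circle:
10u² + 40u − 3200 = 0  ⟹  u² + 4u − 320 = 0
u = 16 or u = −20, giving (16, 24) and (−20, 12).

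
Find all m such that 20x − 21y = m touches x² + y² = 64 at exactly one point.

m = −232 or m = 232

The line touches the circle iff its distance from (0, 0) is 8:
|20·0 − 21·0 − m| / √841 = 8
|m| = 8·29, so m = 232 or m = −232.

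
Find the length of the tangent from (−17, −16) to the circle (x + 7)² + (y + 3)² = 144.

The centre is (−7, −3) and r = 12. The square of the distance from P to the centre is 100 + 169 = 269.
Power of the point: PT² = |PO|² − r² = 125, so PT = 5√5.

5√5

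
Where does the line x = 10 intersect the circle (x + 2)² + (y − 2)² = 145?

The line gives x = 10. Substituting into the circle:
y² − 4y + 3 = 0
y = 3 or y = 1, giving (10, 3) and (10, 1).

(10, 1) and (10, 3)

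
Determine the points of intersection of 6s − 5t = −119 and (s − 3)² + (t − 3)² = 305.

From the line, t = (119 + 6s)/5. Substituting:
61s² + 1098s + 3416 = 0  ⟹  s² + 18s + 56 = 0
s = −4 or s = −14, giving (−4, 19) and (−14, 7).

(−14, 7) and (−4, 19)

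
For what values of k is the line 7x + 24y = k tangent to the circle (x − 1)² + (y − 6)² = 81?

k = −74 or k = 376

The line touches the circle iff its distance from (1, 6) is 9:
|7·1 + 24·6 − k| / √625 = 9
|k − (151)| = 9·25, so k = 376 or k = −74.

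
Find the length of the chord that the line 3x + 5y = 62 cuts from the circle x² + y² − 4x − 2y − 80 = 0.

√34

From the line, y = (62 − 3x)/5. Substituting:
34x² − 442x + 1224 = 0  ⟹  x² − 13x + 36 = 0
x = 9 or x = 4, giving (9, 7) and (4, 10).
|(9, 7) − (4, 10)| = √((5)² + (−3)²) = √34.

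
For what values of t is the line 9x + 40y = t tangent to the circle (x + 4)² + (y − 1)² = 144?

Tangency holds when the distance from the centre (−4, 1) to the line equals the radius 12:
|9·(−4) + 40·1 − t| / √1681 = 12
|t − (4)| = 12·41, so t = 496 or t = −488.

t = −488 or t = 496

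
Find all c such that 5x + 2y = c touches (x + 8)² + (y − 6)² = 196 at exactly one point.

c = −28 ± 14√29

The line touches the circle iff its distance from (−8, 6) is 14:
|5·(−8) + 2·6 − c| / √29 = 14
|c − (−28)| = 14√29.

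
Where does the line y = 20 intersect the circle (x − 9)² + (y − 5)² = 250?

Express y = 20 and substitute into the circle:
x² − 18x + 56 = 0
x = 14 or x = 4, giving (14, 20) and (4, 20).

(4, 20) and (14, 20)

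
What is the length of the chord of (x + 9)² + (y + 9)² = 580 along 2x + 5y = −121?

8√29

Express y = (−121 − 2x)/5 and substitute into the circle:
29x² + 754x − 6699 = 0  ⟹  x² + 26x − 231 = 0
x = 7 or x = −33, giving (7, −27) and (−33, −11).
|(7, −27) − (−33, −11)| = √((40)² + (−16)²) = 8√29.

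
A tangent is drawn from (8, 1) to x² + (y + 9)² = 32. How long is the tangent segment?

The centre is (0, −9) and r = 4√2. The square of the distance from P to the centre is 64 + 100 = 164.
Power of the point: PT² = |PO|² − r² = 132, so PT = 2√33.

2√33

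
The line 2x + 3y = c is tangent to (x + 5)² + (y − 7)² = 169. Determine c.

c = 11 ± 13√13

Tangency holds when the distance from the centre (−5, 7) to the line equals the radius 13:
|2·(−5) + 3·7 − c| / √13 = 13
|c − (11)| = 13√13.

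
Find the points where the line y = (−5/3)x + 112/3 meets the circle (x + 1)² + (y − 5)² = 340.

From the line, y = (112 − 5x)/3. Substituting:
34x² − 952x + 6358 = 0  ⟹  x² − 28x + 187 = 0
x = 17 or x = 11, giving (17, 9) and (11, 19).

(11, 19) and (17, 9)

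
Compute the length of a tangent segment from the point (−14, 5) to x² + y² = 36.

√185

With centre O = (0, 0), |OP|² = 221 and r² = 36.
By the tangent–radius right angle, tangent length = √(|PO|² − r²) = √185.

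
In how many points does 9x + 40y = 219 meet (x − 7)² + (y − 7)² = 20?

Centre (7, 7), r² = 20. Distance² from centre to line = (124)²/1681 = 15376/1681.
Since d² < r², the line cuts the circle twice.

2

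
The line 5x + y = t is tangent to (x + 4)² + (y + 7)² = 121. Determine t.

The line touches the circle iff its distance from (−4, −7) is 11:
|5·(−4) + 1·(−7) − t| / √26 = 11
|t − (−27)| = 11√26.

t = −27 ± 11√26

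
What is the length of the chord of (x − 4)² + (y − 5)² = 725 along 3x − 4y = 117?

20

Express y = (−117 + 3x)/4 and substitute into the circle:
25x² − 950x + 7425 = 0  ⟹  x² − 38x + 297 = 0
x = 27 or x = 11, giving (27, −9) and (11, −21).
|(27, −9) − (11, −21)| = √((16)² + (12)²) = 20.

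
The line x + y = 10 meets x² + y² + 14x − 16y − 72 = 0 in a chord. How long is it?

17√2

Centre (−7, 8), r² = 185. Perpendicular distance d from centre to line = |−9| / √2 = 9/√2.
Half the chord is √(r² − d²) = √(289/2), so the full chord is 17√2.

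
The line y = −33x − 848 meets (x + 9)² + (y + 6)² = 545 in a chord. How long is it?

The distance from (−9, −6) to the line is 545/√1090, and r² = 545.
Chord = 2√(r² − d²) = 2·√(545/2) = √1090.

√1090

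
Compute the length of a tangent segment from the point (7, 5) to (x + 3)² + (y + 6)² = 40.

The centre is (−3, −6) and r = 2√10. The square of the distance from P to the centre is 100 + 121 = 221.
By the tangent–radius right angle, tangent length = √(|PO|² − r²) = √181.

√181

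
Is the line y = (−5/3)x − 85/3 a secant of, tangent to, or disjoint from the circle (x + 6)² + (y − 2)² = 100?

Centre (−6, 2), r² = 100. Distance² from centre to line = (61)²/34 = 3721/34.
Since d² > r², the line lies outside the circle.

disjoint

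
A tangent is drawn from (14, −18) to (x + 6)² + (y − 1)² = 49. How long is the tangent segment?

2√178

Centre (−6, 1), r² = 49. |PO|² = (20)² + (−19)² = 761.
The tangent meets the radius at right angles, so tangent² = |PO|² − r² = 761 − 49 = 712.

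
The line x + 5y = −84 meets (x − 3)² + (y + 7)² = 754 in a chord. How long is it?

From the line, y = (−84 − x)/5. Substituting:
26x² − 52x − 16224 = 0  ⟹  x² − 2x − 624 = 0
x = 26 or x = −24, giving (26, −22) and (−24, −12).
Chord length = distance between (26, −22) and (−24, −12) = √2600 = 10√26.

10√26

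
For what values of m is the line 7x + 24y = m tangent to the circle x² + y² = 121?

m = −275 or m = 275

The line touches the circle iff its distance from (0, 0) is 11:
|7·0 + 24·0 − m| / √625 = 11
|m| = 11·25, so m = 275 or m = −275.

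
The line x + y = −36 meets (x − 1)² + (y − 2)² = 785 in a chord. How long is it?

7√2

Centre (1, 2), r² = 785. Perpendicular distance d from centre to line = |39| / √2 = 39/√2.
Chord = 2√(r² − d²) = 2·√(49/2) = 7√2.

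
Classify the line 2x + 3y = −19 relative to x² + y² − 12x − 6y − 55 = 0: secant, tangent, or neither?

d² = (2·6 + 3·3 − (−19))²/13 = 1600/13; r² = 100.
Since d² > r², the line lies outside the circle.

neither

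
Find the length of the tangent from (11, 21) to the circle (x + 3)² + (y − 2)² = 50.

13√3

The centre is (−3, 2) and r = 5√2. The square of the distance from P to the centre is 196 + 361 = 557.
The tangent meets the radius at right angles, so tangent² = |PO|² − r² = 557 − 50 = 507.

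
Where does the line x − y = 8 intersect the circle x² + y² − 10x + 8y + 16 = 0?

Substitute y = x − 8:
2x² − 18x + 16 = 0  ⟹  x² − 9x + 8 = 0
x = 8 or x = 1, giving (8, 0) and (1, −7).

(1, −7) and (8, 0)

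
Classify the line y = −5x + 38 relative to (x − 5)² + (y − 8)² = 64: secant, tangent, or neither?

secant

d² = (5·5 + 1·8 − (38))²/26 = 25/26; r² = 64.
Since d² < r², the line cuts the circle twice.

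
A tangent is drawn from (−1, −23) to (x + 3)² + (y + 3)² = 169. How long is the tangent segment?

√235

The centre is (−3, −3) and r = 13. The square of the distance from P to the centre is 4 + 400 = 404.
Power of the point: PT² = |PO|² − r² = 235, so PT = √235.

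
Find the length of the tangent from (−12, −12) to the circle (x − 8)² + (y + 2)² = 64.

2√109

With centre O = (8, −2), |OP|² = 500 and r² = 64.
The tangent meets the radius at right angles, so tangent² = |PO|² − r² = 500 − 64 = 436.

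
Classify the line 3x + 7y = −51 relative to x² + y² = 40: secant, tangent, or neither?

neither

Centre (0, 0), r² = 40. Distance² from centre to line = (51)²/58 = 2601/58.
Since d² > r², the line lies outside the circle.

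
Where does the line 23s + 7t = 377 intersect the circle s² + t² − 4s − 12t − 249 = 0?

From the line, t = (377 − 23s)/7. Substituting:
578s² − 15606s + 98260 = 0  ⟹  s² − 27s + 170 = 0
s = 17 or s = 10, giving (17, −2) and (10, 21).

(10, 21) and (17, −2)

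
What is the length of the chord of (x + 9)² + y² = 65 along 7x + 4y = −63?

2√65

The distance from (−9, 0) to the line is 0/√65, and r² = 65.
Chord = 2√(r² − d²) = 2·√(65) = 2√65.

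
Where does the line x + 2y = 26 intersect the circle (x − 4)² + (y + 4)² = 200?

(6, 10) and (14, 6)

Substitute y = (26 − x)/2:
5x² − 100x + 420 = 0  ⟹  x² − 20x + 84 = 0
x = 14 or x = 6, giving (14, 6) and (6, 10).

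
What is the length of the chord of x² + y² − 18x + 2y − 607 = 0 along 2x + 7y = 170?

4√53

Substitute y = (170 − 2x)/7:
53x² − 1590x + 1537 = 0  ⟹  x² − 30x + 29 = 0
x = 29 or x = 1, giving (29, 16) and (1, 24).
|(29, 16) − (1, 24)| = √((28)² + (−8)²) = 4√53.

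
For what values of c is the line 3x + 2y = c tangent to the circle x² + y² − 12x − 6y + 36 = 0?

The line touches the circle iff its distance from (6, 3) is 3:
|3·6 + 2·3 − c| / √13 = 3
|c − (24)| = 3√13.

c = 24 ± 3√13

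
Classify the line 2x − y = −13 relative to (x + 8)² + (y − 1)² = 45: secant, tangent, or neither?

secant

Substituting the line into the circle gives 5x² + 64x + 163 = 0.
Δ = 4096 − 3260 = 836.
Two real roots: the line is a secant.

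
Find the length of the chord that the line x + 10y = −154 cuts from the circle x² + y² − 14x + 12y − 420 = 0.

Express y = (−154 − x)/10 and substitute into the circle:
101x² − 1212x − 36764 = 0  ⟹  x² − 12x − 364 = 0
x = 26 or x = −14, giving (26, −18) and (−14, −14).
Chord length = distance between (26, −18) and (−14, −14) = √1616 = 4√101.

4√101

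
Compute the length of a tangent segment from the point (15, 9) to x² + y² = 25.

√281

The centre is (0, 0) and r = 5. The square of the distance from P to the centre is 225 + 81 = 306.
The tangent meets the radius at right angles, so tangent² = |PO|² − r² = 306 − 25 = 281.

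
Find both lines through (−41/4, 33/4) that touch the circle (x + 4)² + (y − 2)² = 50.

7x − y = −80 and x − 7y = −68

Write the tangent as mx − y + (33/4 − m·(−41/4)) = 0 and set its distance from the centre to 5√2:
(25/4m − (−25/4))² = 50(m² + 1)
7m² − 50m + 7 = 0, so m = 7 or m = 1/7.
With m = 7: 7x − y = −80. With m = 1/7: x − 7y = −68.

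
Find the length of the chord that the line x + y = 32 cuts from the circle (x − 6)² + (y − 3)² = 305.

The distance from (6, 3) to the line is 23/√2, and r² = 305.
Half the chord is √(r² − d²) = √(81/2), so the full chord is 9√2.

9√2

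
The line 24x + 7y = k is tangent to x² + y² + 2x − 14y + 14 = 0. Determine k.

The line touches the circle iff its distance from (−1, 7) is 6:
|24·(−1) + 7·7 − k| / √625 = 6
|k − (25)| = 6·25, so k = 175 or k = −125.

k = −125 or k = 175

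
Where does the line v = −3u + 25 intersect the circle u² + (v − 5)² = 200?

Express v = −3u + 25 and substitute into the circle:
10u² − 120u + 200 = 0  ⟹  u² − 12u + 20 = 0
u = 10 or u = 2, giving (10, −5) and (2, 19).

(2, 19) and (10, −5)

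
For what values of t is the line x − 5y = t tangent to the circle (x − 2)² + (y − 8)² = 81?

The line touches the circle iff its distance from (2, 8) is 9:
|1·2 − 5·8 − t| / √26 = 9
|t − (−38)| = 9√26.

t = −38 ± 9√26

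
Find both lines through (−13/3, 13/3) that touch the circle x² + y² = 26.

Let a tangent through (−13/3, 13/3) have slope m. Its distance from (0, 0) must equal √26:
[m·(13/3) − (−13/3)]² = 26(m² + 1)
5m² − 26m + 5 = 0, so m = 1/5 or m = 5.
Through (−13/3, 13/3) these give x − 5y = −26 and 5x − y = −26.

x − 5y = −26 and 5x − y = −26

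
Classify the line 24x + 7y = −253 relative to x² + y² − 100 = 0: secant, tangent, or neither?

neither

Substituting the line into the circle gives 625x² + 12144x + 59109 = 0.
Discriminant = (12144)² − 4·625·(59109) = −295764 < 0.
No real roots: the line does not meet the circle.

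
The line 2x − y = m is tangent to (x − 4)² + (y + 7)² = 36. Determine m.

The line touches the circle iff its distance from (4, −7) is 6:
|2·4 − 1·(−7) − m| / √5 = 6
|m − (15)| = 6√5.

m = 15 ± 6√5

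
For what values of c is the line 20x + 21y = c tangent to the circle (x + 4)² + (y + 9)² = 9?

c = −356 or c = −182

The line touches the circle iff its distance from (−4, −9) is 3:
|20·(−4) + 21·(−9) − c| / √841 = 3
|c − (−269)| = 3·29, so c = −182 or c = −356.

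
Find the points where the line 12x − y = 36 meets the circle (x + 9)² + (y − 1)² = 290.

From the line, y = 12x − 36. Substituting:
145x² − 870x + 1160 = 0  ⟹  x² − 6x + 8 = 0
x = 4 or x = 2, giving (4, 12) and (2, −12).

(2, −12) and (4, 12)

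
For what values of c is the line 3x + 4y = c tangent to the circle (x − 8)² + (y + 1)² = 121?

c = −35 or c = 75

The line touches the circle iff its distance from (8, −1) is 11:
|3·8 + 4·(−1) − c| / √25 = 11
|c − (20)| = 11·5, so c = 75 or c = −35.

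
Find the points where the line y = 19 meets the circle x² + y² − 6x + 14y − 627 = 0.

From the line, y = 19. Substituting:
x² − 6x = 0
x = 6 or x = 0, giving (6, 19) and (0, 19).

(0, 19) and (6, 19)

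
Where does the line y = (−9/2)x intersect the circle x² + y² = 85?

(−2, 9) and (2, −9)

From the line, y = (−9x)/2. Substituting:
85x² − 340 = 0  ⟹  x² − 4 = 0
x = 2 or x = −2, giving (2, −9) and (−2, 9).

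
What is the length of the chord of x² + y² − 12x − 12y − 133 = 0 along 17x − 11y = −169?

The distance from (6, 6) to the line is 205/√410, and r² = 205.
Half the chord is √(r² − d²) = √(205/2), so the full chord is √410.

√410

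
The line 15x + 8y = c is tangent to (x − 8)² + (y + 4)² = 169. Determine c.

c = −133 or c = 309

Tangency holds when the distance from the centre (8, −4) to the line equals the radius 13:
|15·8 + 8·(−4) − c| / √289 = 13
|c − (88)| = 13·17, so c = 309 or c = −133.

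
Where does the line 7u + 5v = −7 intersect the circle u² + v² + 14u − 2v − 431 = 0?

(−16, 21) and (9, −14)

Express v = (−7 − 7u)/5 and substitute into the circle:
74u² + 518u − 10656 = 0  ⟹  u² + 7u − 144 = 0
u = 9 or u = −16, giving (9, −14) and (−16, 21).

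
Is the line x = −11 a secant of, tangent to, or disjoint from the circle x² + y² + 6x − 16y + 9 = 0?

tangent

Centre (−3, 8), r² = 64. Distance² from centre to line = (8)² = 64.
Since d² = r², the line is tangent.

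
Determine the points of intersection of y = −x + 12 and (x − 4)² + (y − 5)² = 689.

(−13, 25) and (24, −12)

From the line, y = −x + 12. Substituting:
2x² − 22x − 624 = 0  ⟹  x² − 11x − 312 = 0
x = 24 or x = −13, giving (24, −12) and (−13, 25).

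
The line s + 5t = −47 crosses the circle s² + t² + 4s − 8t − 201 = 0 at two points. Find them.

(−12, −7) and (3, −10)

From the line, t = (−47 − s)/5. Substituting:
26s² + 234s − 936 = 0  ⟹  s² + 9s − 36 = 0
s = 3 or s = −12, giving (3, −10) and (−12, −7).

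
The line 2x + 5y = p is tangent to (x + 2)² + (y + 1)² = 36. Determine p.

The line touches the circle iff its distance from (−2, −1) is 6:
|2·(−2) + 5·(−1) − p| / √29 = 6
|p − (−9)| = 6√29.

p = −9 ± 6√29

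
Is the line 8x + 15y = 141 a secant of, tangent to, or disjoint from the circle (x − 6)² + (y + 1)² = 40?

Centre (6, −1), r² = 40. Distance² from centre to line = (−108)²/289 = 11664/289.
Since d² > r², the line lies outside the circle.

disjoint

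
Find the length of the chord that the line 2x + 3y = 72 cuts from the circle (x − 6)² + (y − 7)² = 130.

2√13

Substitute y = (72 − 2x)/3:
13x² − 312x + 1755 = 0  ⟹  x² − 24x + 135 = 0
x = 15 or x = 9, giving (15, 14) and (9, 18).
Chord length = distance between (15, 14) and (9, 18) = √52 = 2√13.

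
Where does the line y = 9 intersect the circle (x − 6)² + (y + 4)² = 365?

From the line, y = 9. Substituting:
x² − 12x − 160 = 0
x = 20 or x = −8, giving (20, 9) and (−8, 9).

(−8, 9) and (20, 9)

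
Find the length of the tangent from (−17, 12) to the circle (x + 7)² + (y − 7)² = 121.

2

With centre O = (−7, 7), |OP|² = 125 and r² = 121.
Power of the point: PT² = |PO|² − r² = 4, so PT = 2.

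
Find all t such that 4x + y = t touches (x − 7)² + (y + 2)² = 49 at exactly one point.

t = 26 ± 7√17

For a tangent, require d(centre, line) = r = 7.
|4·7 + 1·(−2) − t| / √17 = 7
|t − (26)| = 7√17.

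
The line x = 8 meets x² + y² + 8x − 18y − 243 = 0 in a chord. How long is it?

28

The line gives x = 8. Substituting into the circle:
y² − 18y − 115 = 0
y = 23 or y = −5, giving (8, 23) and (8, −5).
Chord length = distance between (8, 23) and (8, −5) = √784 = 28.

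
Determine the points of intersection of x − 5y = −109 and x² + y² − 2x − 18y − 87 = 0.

Express y = (109 + x)/5 and substitute into the circle:
26x² + 78x − 104 = 0  ⟹  x² + 3x − 4 = 0
x = 1 or x = −4, giving (1, 22) and (−4, 21).

(−4, 21) and (1, 22)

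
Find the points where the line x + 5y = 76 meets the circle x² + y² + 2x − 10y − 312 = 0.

Substitute y = (76 − x)/5:
26x² − 52x − 5824 = 0  ⟹  x² − 2x − 224 = 0
x = 16 or x = −14, giving (16, 12) and (−14, 18).

(−14, 18) and (16, 12)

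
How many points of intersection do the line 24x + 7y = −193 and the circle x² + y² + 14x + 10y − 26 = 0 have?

Substituting the line into the circle gives 625x² + 8270x + 22465 = 0.
Δ = 68392900 − 56162500 = 12230400.
Two real roots: the line is a secant.

2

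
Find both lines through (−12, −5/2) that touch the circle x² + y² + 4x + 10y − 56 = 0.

A line y − (−5/2) = m(x − (−12)) is tangent when its distance from (−2, −5) is √85:
(10m − (−5/2))² = 85(m² + 1)
12m² + 40m − 63 = 0, so m = 7/6 or m = −9/2.
Through (−12, −5/2) these give 7x − 6y = −69 and 9x + 2y = −113.

7x − 6y = −69 and 9x + 2y = −113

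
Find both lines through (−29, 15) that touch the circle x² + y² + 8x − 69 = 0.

A line y − (15) = m(x − (−29)) is tangent when its distance from (−4, 0) is √85:
[m·(25) − (−15)]² = 85(m² + 1)
54m² + 75m + 14 = 0, so m = −2/9 or m = −7/6.
With m = −2/9: 2x + 9y = 77. With m = −7/6: 7x + 6y = −113.

2x + 9y = 77 and 7x + 6y = −113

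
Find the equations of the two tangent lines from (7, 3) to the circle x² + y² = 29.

A line y − (3) = m(x − (7)) is tangent when its distance from (0, 0) is √29:
[m·(−7) − (−3)]² = 29(m² + 1)
10m² − 21m − 10 = 0, so m = −2/5 or m = 5/2.
With m = −2/5: 2x + 5y = 29. With m = 5/2: 5x − 2y = 29.

2x + 5y = 29 and 5x − 2y = 29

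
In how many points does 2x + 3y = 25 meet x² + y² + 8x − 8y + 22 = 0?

0

d² = (2·(−4) + 3·4 − (25))²/13 = 441/13; r² = 10.
Since d² > r², the line lies outside the circle.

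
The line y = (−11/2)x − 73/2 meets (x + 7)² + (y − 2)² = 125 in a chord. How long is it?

10√5

From the line, y = (−73 − 11x)/2. Substituting:
125x² + 1750x + 5625 = 0  ⟹  x² + 14x + 45 = 0
x = −5 or x = −9, giving (−5, −9) and (−9, 13).
Chord length = distance between (−5, −9) and (−9, 13) = √500 = 10√5.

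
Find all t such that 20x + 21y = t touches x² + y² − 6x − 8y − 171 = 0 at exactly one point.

For a tangent, require d(centre, line) = r = 14.
|20·3 + 21·4 − t| / √841 = 14
|t − (144)| = 14·29, so t = 550 or t = −262.

t = −262 or t = 550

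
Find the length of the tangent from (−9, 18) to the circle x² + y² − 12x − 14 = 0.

√499

The centre is (6, 0) and r = 5√2. The square of the distance from P to the centre is 225 + 324 = 549.
The tangent meets the radius at right angles, so tangent² = |PO|² − r² = 549 − 50 = 499.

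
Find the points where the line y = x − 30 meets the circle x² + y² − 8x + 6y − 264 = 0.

Express y = x − 30 and substitute into the circle:
2x² − 62x + 456 = 0  ⟹  x² − 31x + 228 = 0
x = 19 or x = 12, giving (19, −11) and (12, −18).

(12, −18) and (19, −11)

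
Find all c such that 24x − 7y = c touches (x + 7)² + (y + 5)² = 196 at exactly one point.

Tangency holds when the distance from the centre (−7, −5) to the line equals the radius 14:
|24·(−7) − 7·(−5) − c| / √625 = 14
|c − (−133)| = 14·25, so c = 217 or c = −483.

c = −483 or c = 217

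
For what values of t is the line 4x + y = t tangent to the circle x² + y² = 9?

t = ±3√17

Tangency holds when the distance from the centre (0, 0) to the line equals the radius 3:
|4·0 + 1·0 − t| / √17 = 3
|t| = 3√17.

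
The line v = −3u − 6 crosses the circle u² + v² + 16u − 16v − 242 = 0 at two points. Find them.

(−11, 27) and (1, −9)

Express v = −3u − 6 and substitute into the circle:
10u² + 100u − 110 = 0  ⟹  u² + 10u − 11 = 0
u = 1 or u = −11, giving (1, −9) and (−11, 27).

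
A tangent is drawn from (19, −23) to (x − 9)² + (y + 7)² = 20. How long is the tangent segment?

The centre is (9, −7) and r = 2√5. The square of the distance from P to the centre is 100 + 256 = 356.
The tangent meets the radius at right angles, so tangent² = |PO|² − r² = 356 − 20 = 336.

4√21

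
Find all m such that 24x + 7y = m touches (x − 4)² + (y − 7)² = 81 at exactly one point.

m = −80 or m = 370

For a tangent, require d(centre, line) = r = 9.
|24·4 + 7·7 − m| / √625 = 9
|m − (145)| = 9·25, so m = 370 or m = −80.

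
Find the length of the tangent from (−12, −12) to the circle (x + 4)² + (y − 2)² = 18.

The centre is (−4, 2) and r = 3√2. The square of the distance from P to the centre is 64 + 196 = 260.
Power of the point: PT² = |PO|² − r² = 242, so PT = 11√2.

11√2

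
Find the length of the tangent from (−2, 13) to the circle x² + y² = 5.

2√42

With centre O = (0, 0), |OP|² = 173 and r² = 5.
The tangent meets the radius at right angles, so tangent² = |PO|² − r² = 173 − 5 = 168.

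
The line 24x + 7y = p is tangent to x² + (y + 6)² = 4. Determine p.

The line touches the circle iff its distance from (0, −6) is 2:
|24·0 + 7·(−6) − p| / √625 = 2
|p − (−42)| = 2·25, so p = 8 or p = −92.

p = −92 or p = 8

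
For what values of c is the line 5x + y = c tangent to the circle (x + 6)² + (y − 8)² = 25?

c = −22 ± 5√26

For a tangent, require d(centre, line) = r = 5.
|5·(−6) + 1·8 − c| / √26 = 5
|c − (−22)| = 5√26.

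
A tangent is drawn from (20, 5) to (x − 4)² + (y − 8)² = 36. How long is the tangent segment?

The centre is (4, 8) and r = 6. The square of the distance from P to the centre is 256 + 9 = 265.
Power of the point: PT² = |PO|² − r² = 229, so PT = √229.

√229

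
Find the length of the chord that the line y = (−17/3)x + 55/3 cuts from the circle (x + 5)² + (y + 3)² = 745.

3√298

The distance from (−5, −3) to the line is 149/√298, and r² = 745.
Chord = 2√(r² − d²) = 2·√(1341/2) = 3√298.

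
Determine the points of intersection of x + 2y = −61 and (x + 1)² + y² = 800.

Express y = (−61 − x)/2 and substitute into the circle:
5x² + 130x + 525 = 0  ⟹  x² + 26x + 105 = 0
x = −5 or x = −21, giving (−5, −28) and (−21, −20).

(−21, −20) and (−5, −28)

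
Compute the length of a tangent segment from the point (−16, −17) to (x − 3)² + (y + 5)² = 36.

√469

With centre O = (3, −5), |OP|² = 505 and r² = 36.
By the tangent–radius right angle, tangent length = √(|PO|² − r²) = √469.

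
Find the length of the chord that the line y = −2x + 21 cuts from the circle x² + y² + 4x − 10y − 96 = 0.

The distance from (−2, 5) to the line is 20/√5, and r² = 125.
Half the chord is √(r² − d²) = √(45), so the full chord is 6√5.

6√5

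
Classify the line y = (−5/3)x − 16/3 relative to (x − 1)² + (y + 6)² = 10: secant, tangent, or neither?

Centre (1, −6), r² = 10. Distance² from centre to line = (3)²/34 = 9/34.
Since d² < r², the line cuts the circle twice.

secant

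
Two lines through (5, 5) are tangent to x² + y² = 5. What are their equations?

2x − y = 5 and x − 2y = −5

A line y − (5) = m(x − (5)) is tangent when its distance from (0, 0) is √5:
(−5m − (−5))² = 5(m² + 1)
2m² − 5m + 2 = 0, so m = 2 or m = 1/2.
Through (5, 5) these give 2x − y = 5 and x − 2y = −5.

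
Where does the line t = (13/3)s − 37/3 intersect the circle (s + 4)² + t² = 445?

Express t = (−37 + 13s)/3 and substitute into the circle:
178s² − 890s − 2492 = 0  ⟹  s² − 5s − 14 = 0
s = 7 or s = −2, giving (7, 18) and (−2, −21).

(−2, −21) and (7, 18)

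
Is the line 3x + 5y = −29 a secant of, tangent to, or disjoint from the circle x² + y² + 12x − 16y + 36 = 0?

disjoint

Centre (−6, 8), r² = 64. Distance² from centre to line = (51)²/34 = 153/2.
Since d² > r², the line lies outside the circle.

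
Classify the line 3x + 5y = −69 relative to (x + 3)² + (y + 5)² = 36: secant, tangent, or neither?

neither

Substituting the line into the circle gives 34x² + 414x + 1261 = 0.
Δ = 171396 − 171496 = −100.
No real roots: the line does not meet the circle.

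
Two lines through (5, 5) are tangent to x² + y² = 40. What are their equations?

3x + y = 20 and x + 3y = 20

A line y − (5) = m(x − (5)) is tangent when its distance from (0, 0) is 2√10:
(−5m − (−5))² = 40(m² + 1)
3m² + 10m + 3 = 0, so m = −3 or m = −1/3.
With m = −3: 3x + y = 20. With m = −1/3: x + 3y = 20.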